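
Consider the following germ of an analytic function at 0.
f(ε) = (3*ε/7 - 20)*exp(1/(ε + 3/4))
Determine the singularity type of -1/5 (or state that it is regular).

The point is a regular point.

There is no denominator, hence no pole anywhere.
The essential point of exp(1/(ε - (-3/4))) is -3/4, not -1/5.
So the germ continues analytically to -1/5.


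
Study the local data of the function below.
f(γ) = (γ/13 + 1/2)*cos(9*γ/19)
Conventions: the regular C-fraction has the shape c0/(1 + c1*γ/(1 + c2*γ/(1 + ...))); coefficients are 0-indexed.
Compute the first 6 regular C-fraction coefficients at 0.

Taylor coefficients (expand at 0): a_0 = 1/2, a_1 = 1/13, a_2 = -81/1444, a_3 = -81/9386, a_4 = 2187/2085136, a_5 = 2187/13553384.
c0 = a_0 = 1/2. Peel one level at a time: if S = 1 + c*γ/S' with S'(0) = 1, then c is the γ-coefficient of S and S' = c*γ/(S - 1).
S_1 = c0/f = 1 + (-2/13)*γ + (16577/122018)*γ^2 + ...; c1 = -2/13.
S_2 = c1*γ/(S_1 - 1) = 1 + (16577/18772)*γ + (1342737/2085136)*γ^2 + ...; c2 = 16577/18772.
S_3 = c2*γ/(S_2 - 1) = 1 + (-1053/1444)*γ + (-1848015/23937188)*γ^2 + ...; c3 = -1053/1444.
S_4 = c3*γ/(S_3 - 1) = 1 + (-1755/16577)*γ + (-1395765/274796929)*γ^2 + ...; c4 = -1755/16577.
S_5 = c4*γ/(S_4 - 1) = 1 + (-10339/215501)*γ + ...; c5 = -10339/215501.

The regular C-fraction coefficients are [1/2, -2/13, 16577/18772, -1053/1444, -1755/16577, -10339/215501].


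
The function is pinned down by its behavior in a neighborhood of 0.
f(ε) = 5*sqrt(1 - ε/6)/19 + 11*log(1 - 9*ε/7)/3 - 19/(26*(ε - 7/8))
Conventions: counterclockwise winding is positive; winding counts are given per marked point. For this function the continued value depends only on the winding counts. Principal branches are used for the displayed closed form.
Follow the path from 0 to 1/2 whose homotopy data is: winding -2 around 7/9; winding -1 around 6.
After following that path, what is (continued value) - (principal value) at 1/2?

Continued minus principal equals (-(5/57)*sqrt(33)) - ((44/3)*pi)*i.

The rational part is single-valued and drops out of the difference; each branch term changes only by its own monodromy.
(5/19)*sqrt(1 - ε/(6)): winding -1 is odd, the square root flips sign, contributing -2*(5/19)*sqrt(1 - (1/2)/(6)) = -2*(5/19)*sqrt(11/12) = -(5/57)*sqrt(33).
(11/3)*log(1 - ε/(7/9)): each positive loop around 7/9 adds 2*pi*i to the log, so winding -2 contributes (11/3)*(-2)*2*pi*i = -(44/3)*pi*i.
Summing the contributions at ε = 1/2 gives (-(5/57)*sqrt(33)) - ((44/3)*pi)*i.


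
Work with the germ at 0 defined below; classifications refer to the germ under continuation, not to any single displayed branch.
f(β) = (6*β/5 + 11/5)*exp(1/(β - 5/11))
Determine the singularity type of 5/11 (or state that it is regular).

The point is an essential singularity.

The exponent 1/(β - (5/11)) has a pole at 5/11, so exp(1/(β - (5/11))) takes every nonzero value near it: an essential singularity (not a pole of any order).


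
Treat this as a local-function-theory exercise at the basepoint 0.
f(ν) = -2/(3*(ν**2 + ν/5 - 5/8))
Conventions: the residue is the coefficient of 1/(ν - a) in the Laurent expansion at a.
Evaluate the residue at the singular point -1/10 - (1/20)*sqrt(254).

The factor ν**2 + ν/5 - 5/8 splits as (ν - a)(ν - a') with a = -1/10 - (1/20)*sqrt(254), a' = -1/10 + (1/20)*sqrt(254). At the order-1 pole a set g(ν) = (ν - a)*f(ν) = [-2/3] / (ν - a').
Simple pole: residue = g(a) at a = -1/10 - (1/20)*sqrt(254), which is (10/381)*sqrt(254).

The residue is (10/381)*sqrt(254).


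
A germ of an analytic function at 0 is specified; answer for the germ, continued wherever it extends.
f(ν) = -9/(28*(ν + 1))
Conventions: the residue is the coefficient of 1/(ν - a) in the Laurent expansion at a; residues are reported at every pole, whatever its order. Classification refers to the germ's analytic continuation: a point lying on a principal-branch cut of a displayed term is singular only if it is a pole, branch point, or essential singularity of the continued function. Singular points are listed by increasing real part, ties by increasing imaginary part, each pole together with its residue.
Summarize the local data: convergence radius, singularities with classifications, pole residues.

Radius of convergence at 0: 1.
At -1: a pole of order 1; residue -9/28.

Denominator factor (ν + 1): pole of order 1 at -1, modulus 1.
The radius of convergence is the smallest modulus among the singular points: 1.
At the order-1 pole -1 set g(ν) = (ν - (-1))*f(ν) = -9/28.
Simple pole: residue = g(a) at a = -1, which is -9/28.


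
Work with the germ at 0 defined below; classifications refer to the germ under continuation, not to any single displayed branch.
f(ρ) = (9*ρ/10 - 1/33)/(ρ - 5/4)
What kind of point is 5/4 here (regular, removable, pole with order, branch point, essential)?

The point is a pole of order 1.

The denominator factor ρ - 5/4 vanishes at 5/4 and appears to the power 1; the numerator there equals 289/264, nonzero, and no other factor vanishes.
Hence a pole whose order is the multiplicity, 1.


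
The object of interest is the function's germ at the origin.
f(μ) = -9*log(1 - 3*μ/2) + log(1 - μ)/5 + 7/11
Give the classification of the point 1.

The term (1/5)*log(1 - μ/(1)) has argument 1 - 1/(1) = 0 at 1: a logarithmic (infinitely-sheeted) branch point; the remaining terms are analytic or single-valued there.

The point is a logarithmic branch point.


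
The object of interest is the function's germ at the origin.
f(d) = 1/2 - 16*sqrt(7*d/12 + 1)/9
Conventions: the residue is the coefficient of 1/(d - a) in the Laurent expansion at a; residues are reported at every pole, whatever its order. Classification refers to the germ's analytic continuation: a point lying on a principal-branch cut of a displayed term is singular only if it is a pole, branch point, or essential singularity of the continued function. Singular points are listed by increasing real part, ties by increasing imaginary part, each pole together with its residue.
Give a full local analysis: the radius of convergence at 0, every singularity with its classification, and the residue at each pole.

Radius of convergence at 0: 12/7.
At -12/7: an algebraic (square-root) branch point.

Branch term (-16/9)*sqrt(1 - d/(-12/7)): its argument vanishes at d = -12/7, a square-root branch point, modulus 12/7.
The radius of convergence is the smallest modulus among the singular points: 12/7.


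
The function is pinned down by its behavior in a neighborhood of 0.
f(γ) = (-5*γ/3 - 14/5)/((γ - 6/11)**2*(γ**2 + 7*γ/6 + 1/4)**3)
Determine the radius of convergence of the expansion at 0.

The radius of convergence is 7/12 - (1/12)*sqrt(13).

Denominator factor (γ - 6/11)^2: pole of order 2 at 6/11, modulus 6/11.
Denominator factor (γ**2 + 7*γ/6 + 1/4)^3: discriminant 13/36, real irrational roots -7/12 + (1/12)*sqrt(13) and -7/12 - (1/12)*sqrt(13); poles of order 3, moduli 7/12 - (1/12)*sqrt(13) and 7/12 + (1/12)*sqrt(13).
The radius of convergence is the smallest modulus among the singular points: 7/12 - (1/12)*sqrt(13).


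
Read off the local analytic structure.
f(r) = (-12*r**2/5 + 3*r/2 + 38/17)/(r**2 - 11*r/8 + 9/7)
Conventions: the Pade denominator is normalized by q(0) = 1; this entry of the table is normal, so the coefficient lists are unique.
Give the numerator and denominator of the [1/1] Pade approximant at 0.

The Pade approximant has numerator coefficients [266/153, 10987333/3642930]; denominator coefficients [1, -4877/857160].

Taylor coefficients needed (expand at 0): a_0 = 266/153, a_1 = 16667/5508, a_2 = 34139/1982880.
Write the denominator as Q(r) = 1 + q1*r. Requiring Q*f - P = O(r^3) with deg P <= 1 kills the coefficients of r^2..r^2 in Q*f:
  r^2: a_2 + q1*a_1 = 0, i.e. 34139/1982880 + (16667/5508)*q1 = 0.
Solving this linear system: q1 = -4877/857160.
The numerator is Q*f truncated at degree 1: P0 = a_0 = 266/153; P1 = a_1 + q1*a_0 = 10987333/3642930.


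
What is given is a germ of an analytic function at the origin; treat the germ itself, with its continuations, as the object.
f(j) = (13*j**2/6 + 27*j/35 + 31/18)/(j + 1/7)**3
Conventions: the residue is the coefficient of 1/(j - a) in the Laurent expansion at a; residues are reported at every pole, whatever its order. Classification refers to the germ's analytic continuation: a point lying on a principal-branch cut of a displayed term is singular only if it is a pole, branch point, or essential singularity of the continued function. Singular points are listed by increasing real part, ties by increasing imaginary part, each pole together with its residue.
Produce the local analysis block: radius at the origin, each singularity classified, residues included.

Radius of convergence at 0: 1/7.
At -1/7: a pole of order 3; residue 13/6.

Denominator factor (j + 1/7)^3: pole of order 3 at -1/7, modulus 1/7.
The radius of convergence is the smallest modulus among the singular points: 1/7.
At the order-3 pole -1/7 set g(j) = (j - (-1/7))^3*f(j) = 13*j**2/6 + 27*j/35 + 31/18.
Order-3 pole: residue = g''(a)/2; g''(-1/7) = 13/3, so the residue is 13/6.


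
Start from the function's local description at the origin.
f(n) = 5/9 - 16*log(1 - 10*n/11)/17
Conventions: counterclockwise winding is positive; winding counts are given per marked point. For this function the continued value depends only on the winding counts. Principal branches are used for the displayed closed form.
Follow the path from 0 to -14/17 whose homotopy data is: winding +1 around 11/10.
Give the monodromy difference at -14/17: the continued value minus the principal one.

Continued minus principal equals -(32/17)*pi*i.

The rational part is single-valued and drops out of the difference; each branch term changes only by its own monodromy.
(-16/17)*log(1 - n/(11/10)): each positive loop around 11/10 adds 2*pi*i to the log, so winding +1 contributes (-16/17)*(1)*2*pi*i = -(32/17)*pi*i.
Summing the contributions at n = -14/17 gives -(32/17)*pi*i.


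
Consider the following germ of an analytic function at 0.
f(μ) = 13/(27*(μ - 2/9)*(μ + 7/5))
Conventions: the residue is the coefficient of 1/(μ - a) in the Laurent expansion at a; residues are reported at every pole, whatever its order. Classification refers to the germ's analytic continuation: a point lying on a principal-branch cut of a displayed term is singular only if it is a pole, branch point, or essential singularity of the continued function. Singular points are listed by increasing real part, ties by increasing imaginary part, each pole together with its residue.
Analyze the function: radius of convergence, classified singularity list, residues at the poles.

Radius of convergence at 0: 2/9.
At -7/5: a pole of order 1; residue -65/219.
At 2/9: a pole of order 1; residue 65/219.

Denominator factor (μ + 7/5): pole of order 1 at -7/5, modulus 7/5.
Denominator factor (μ - 2/9): pole of order 1 at 2/9, modulus 2/9.
The radius of convergence is the smallest modulus among the singular points: 2/9.
At the order-1 pole -7/5 set g(μ) = (μ - (-7/5))*f(μ) = 13/(27*(μ - 2/9)).
Simple pole: residue = g(a) at a = -7/5, which is -65/219.
At the order-1 pole 2/9 set g(μ) = (μ - (2/9))*f(μ) = 13/(27*(μ + 7/5)).
Simple pole: residue = g(a) at a = 2/9, which is 65/219.
List the singular points by increasing real part (a conjugate pair: the negative imaginary part first).


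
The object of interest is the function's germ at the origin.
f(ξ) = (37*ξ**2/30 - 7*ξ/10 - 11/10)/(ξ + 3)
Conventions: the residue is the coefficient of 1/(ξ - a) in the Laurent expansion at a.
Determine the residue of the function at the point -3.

The residue is 121/10.

At the order-1 pole -3 set g(ξ) = (ξ - (-3))*f(ξ) = 37*ξ**2/30 - 7*ξ/10 - 11/10.
Simple pole: residue = g(a) at a = -3, which is 121/10.


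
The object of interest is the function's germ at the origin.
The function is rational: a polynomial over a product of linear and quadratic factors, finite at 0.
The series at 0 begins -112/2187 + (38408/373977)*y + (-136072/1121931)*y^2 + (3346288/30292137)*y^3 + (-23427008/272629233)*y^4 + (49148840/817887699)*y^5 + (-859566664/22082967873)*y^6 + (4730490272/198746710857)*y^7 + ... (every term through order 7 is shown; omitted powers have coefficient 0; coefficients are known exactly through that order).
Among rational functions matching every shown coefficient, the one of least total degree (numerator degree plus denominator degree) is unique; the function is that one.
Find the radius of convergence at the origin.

No rational of total degree below 6 reproduces all 8 coefficients; solving the [1/5] Pade equations on them gives f(y) = (31*y/38 - 7)/((y + 9/4)**2*(y + 3)**3), whose expansion matches every shown term.
Denominator factor (y + 9/4)^2: pole of order 2 at -9/4, modulus 9/4.
Denominator factor (y + 3)^3: pole of order 3 at -3, modulus 3.
The radius of convergence is the smallest modulus among the singular points: 9/4.

The radius of convergence is 9/4.


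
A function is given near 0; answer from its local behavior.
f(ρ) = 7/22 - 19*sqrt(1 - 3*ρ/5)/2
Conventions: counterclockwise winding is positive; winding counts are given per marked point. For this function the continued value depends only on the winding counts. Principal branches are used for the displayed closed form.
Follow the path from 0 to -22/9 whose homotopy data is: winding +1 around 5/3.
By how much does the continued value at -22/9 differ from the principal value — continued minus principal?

The rational part is single-valued and drops out of the difference; each branch term changes only by its own monodromy.
(-19/2)*sqrt(1 - ρ/(5/3)): winding +1 is odd, the square root flips sign, contributing -2*(-19/2)*sqrt(1 - (-22/9)/(5/3)) = -2*(-19/2)*sqrt(37/15) = (19/15)*sqrt(555).
Summing the contributions at ρ = -22/9 gives (19/15)*sqrt(555).

Continued minus principal equals (19/15)*sqrt(555).


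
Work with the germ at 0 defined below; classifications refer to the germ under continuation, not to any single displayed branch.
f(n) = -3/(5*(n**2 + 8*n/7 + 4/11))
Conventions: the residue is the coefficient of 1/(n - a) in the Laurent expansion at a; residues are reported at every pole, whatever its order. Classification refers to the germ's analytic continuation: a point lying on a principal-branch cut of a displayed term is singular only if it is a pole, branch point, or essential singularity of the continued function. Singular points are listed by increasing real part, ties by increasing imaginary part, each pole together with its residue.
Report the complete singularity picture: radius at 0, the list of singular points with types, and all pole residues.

Radius of convergence at 0: (2/11)*sqrt(11).
At (-4/7) - ((2/77)*sqrt(55))*i: a pole of order 1; residue -((21/100)*sqrt(55))*i.
At (-4/7) + ((2/77)*sqrt(55))*i: a pole of order 1; residue ((21/100)*sqrt(55))*i.

Denominator factor (n**2 + 8*n/7 + 4/11): discriminant -80/539, complex-conjugate roots (-4/7) + ((2/77)*sqrt(55))*i and (-4/7) - ((2/77)*sqrt(55))*i; poles of order 1, moduli (2/11)*sqrt(11) and (2/11)*sqrt(11).
The radius of convergence is the smallest modulus among the singular points: (2/11)*sqrt(11).
The factor n**2 + 8*n/7 + 4/11 splits as (n - a)(n - a') with a = (-4/7) - ((2/77)*sqrt(55))*i, a' = (-4/7) + ((2/77)*sqrt(55))*i. At the order-1 pole a set g(n) = (n - a)*f(n) = [-3/5] / (n - a').
Simple pole: residue = g(a) at a = (-4/7) - ((2/77)*sqrt(55))*i, which is -((21/100)*sqrt(55))*i.
The factor n**2 + 8*n/7 + 4/11 splits as (n - a)(n - a') with a = (-4/7) + ((2/77)*sqrt(55))*i, a' = (-4/7) - ((2/77)*sqrt(55))*i. At the order-1 pole a set g(n) = (n - a)*f(n) = [-3/5] / (n - a').
Simple pole: residue = g(a) at a = (-4/7) + ((2/77)*sqrt(55))*i, which is ((21/100)*sqrt(55))*i.
List the singular points by increasing real part (a conjugate pair: the negative imaginary part first).


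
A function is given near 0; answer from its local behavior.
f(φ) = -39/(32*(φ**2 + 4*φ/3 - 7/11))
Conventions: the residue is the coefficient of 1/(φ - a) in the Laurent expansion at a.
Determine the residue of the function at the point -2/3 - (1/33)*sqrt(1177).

The factor φ**2 + 4*φ/3 - 7/11 splits as (φ - a)(φ - a') with a = -2/3 - (1/33)*sqrt(1177), a' = -2/3 + (1/33)*sqrt(1177). At the order-1 pole a set g(φ) = (φ - a)*f(φ) = [-39/32] / (φ - a').
Simple pole: residue = g(a) at a = -2/3 - (1/33)*sqrt(1177), which is (117/6848)*sqrt(1177).

The residue is (117/6848)*sqrt(1177).


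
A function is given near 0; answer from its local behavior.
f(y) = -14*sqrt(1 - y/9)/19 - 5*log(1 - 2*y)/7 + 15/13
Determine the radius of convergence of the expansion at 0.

Branch term (-5/7)*log(1 - y/(1/2)): its argument vanishes at y = 1/2, a logarithmic branch point, modulus 1/2.
Branch term (-14/19)*sqrt(1 - y/(9)): its argument vanishes at y = 9, a square-root branch point, modulus 9.
The radius of convergence is the smallest modulus among the singular points: 1/2.

The radius of convergence is 1/2.


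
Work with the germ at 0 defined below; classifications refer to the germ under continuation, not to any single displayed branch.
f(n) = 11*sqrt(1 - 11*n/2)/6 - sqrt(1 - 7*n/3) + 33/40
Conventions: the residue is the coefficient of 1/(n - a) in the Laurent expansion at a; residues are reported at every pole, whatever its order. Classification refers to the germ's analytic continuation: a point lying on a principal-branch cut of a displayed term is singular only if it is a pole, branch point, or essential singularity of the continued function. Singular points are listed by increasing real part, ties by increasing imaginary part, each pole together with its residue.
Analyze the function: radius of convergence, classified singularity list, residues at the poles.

Radius of convergence at 0: 2/11.
At 2/11: an algebraic (square-root) branch point.
At 3/7: an algebraic (square-root) branch point.

Branch term (11/6)*sqrt(1 - n/(2/11)): its argument vanishes at n = 2/11, a square-root branch point, modulus 2/11.
Branch term (-1)*sqrt(1 - n/(3/7)): its argument vanishes at n = 3/7, a square-root branch point, modulus 3/7.
The radius of convergence is the smallest modulus among the singular points: 2/11.
List the singular points by increasing real part (a conjugate pair: the negative imaginary part first).


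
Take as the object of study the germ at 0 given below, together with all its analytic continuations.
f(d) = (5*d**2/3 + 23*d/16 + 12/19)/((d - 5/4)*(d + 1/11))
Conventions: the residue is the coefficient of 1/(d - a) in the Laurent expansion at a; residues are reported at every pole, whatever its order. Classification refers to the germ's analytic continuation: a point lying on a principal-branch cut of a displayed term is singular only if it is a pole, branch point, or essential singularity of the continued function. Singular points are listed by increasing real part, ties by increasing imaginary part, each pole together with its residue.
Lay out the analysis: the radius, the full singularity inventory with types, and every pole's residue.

Radius of convergence at 0: 1/11.
At -1/11: a pole of order 1; residue -56795/147972.
At 5/4: a pole of order 1; residue 201949/53808.

Denominator factor (d - 5/4): pole of order 1 at 5/4, modulus 5/4.
Denominator factor (d + 1/11): pole of order 1 at -1/11, modulus 1/11.
The radius of convergence is the smallest modulus among the singular points: 1/11.
At the order-1 pole -1/11 set g(d) = (d - (-1/11))*f(d) = (5*d**2/3 + 23*d/16 + 12/19)/(d - 5/4).
Simple pole: residue = g(a) at a = -1/11, which is -56795/147972.
At the order-1 pole 5/4 set g(d) = (d - (5/4))*f(d) = (5*d**2/3 + 23*d/16 + 12/19)/(d + 1/11).
Simple pole: residue = g(a) at a = 5/4, which is 201949/53808.
List the singular points by increasing real part (a conjugate pair: the negative imaginary part first).


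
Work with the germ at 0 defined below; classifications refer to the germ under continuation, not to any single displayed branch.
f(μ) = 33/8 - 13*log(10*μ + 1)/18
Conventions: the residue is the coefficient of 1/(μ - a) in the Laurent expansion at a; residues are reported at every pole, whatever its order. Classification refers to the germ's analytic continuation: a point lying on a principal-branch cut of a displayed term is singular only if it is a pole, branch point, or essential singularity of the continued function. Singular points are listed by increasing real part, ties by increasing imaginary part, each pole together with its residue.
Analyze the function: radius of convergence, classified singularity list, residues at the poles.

Branch term (-13/18)*log(1 - μ/(-1/10)): its argument vanishes at μ = -1/10, a logarithmic branch point, modulus 1/10.
The radius of convergence is the smallest modulus among the singular points: 1/10.

Radius of convergence at 0: 1/10.
At -1/10: a logarithmic branch point.


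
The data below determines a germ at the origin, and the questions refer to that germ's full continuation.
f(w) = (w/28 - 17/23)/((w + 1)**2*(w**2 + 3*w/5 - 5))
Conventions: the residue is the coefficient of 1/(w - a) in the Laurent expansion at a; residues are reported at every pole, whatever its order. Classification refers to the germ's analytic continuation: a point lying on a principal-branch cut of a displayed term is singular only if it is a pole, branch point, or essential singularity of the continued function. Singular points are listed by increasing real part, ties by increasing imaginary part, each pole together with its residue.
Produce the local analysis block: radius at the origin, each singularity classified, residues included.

Radius of convergence at 0: 1.
At -3/10 - (1/10)*sqrt(509): a pole of order 1; residue 10055/340676 + (178655/86702042)*sqrt(509).
At -1: a pole of order 2; residue -10055/170338.
At -3/10 + (1/10)*sqrt(509): a pole of order 1; residue 10055/340676 - (178655/86702042)*sqrt(509).


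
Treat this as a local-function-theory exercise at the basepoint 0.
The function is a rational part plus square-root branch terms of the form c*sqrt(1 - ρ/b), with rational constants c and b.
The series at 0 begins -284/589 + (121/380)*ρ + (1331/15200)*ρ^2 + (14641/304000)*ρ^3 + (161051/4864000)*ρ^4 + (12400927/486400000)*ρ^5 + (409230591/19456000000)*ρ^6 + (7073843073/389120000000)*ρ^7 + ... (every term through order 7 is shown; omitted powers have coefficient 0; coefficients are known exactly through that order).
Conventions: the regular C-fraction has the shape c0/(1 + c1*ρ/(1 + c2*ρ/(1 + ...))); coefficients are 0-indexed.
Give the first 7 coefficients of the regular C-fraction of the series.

The regular C-fraction coefficients are [-284/589, 3751/5680, -5313/5680, -781/9660, -1133/2415, -5313/32960, -2563/6592].

Taylor coefficients (read off): a_0 = -284/589, a_1 = 121/380, a_2 = 1331/15200, a_3 = 14641/304000, a_4 = 161051/4864000, a_5 = 12400927/486400000, a_6 = 409230591/19456000000.
c0 = a_0 = -284/589. Peel one level at a time: if S = 1 + c*ρ/S' with S'(0) = 1, then c is the ρ-coefficient of S and S' = c*ρ/(S - 1).
S_1 = c0/f = 1 + (3751/5680)*ρ + (19929063/32262400)*ρ^2 + ...; c1 = 3751/5680.
S_2 = c1*ρ/(S_1 - 1) = 1 + (-5313/5680)*ρ + (-121/1600)*ρ^2 + ...; c2 = -5313/5680.
S_3 = c2*ρ/(S_2 - 1) = 1 + (-781/9660)*ρ + (-884873/23328900)*ρ^2 + ...; c3 = -781/9660.
S_4 = c3*ρ/(S_3 - 1) = 1 + (-1133/2415)*ρ + (-121/1600)*ρ^2 + ...; c4 = -1133/2415.
S_5 = c4*ρ/(S_4 - 1) = 1 + (-5313/32960)*ρ + (-13617219/217272320)*ρ^2 + ...; c5 = -5313/32960.
S_6 = c5*ρ/(S_5 - 1) = 1 + (-2563/6592)*ρ + ...; c6 = -2563/6592.


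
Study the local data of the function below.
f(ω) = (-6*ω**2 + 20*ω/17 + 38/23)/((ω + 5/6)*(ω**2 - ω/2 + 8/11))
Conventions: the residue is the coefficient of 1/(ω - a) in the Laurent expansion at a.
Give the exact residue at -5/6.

At the order-1 pole -5/6 set g(ω) = (ω - (-5/6))*f(ω) = (-6*ω**2 + 20*ω/17 + 38/23)/(ω**2 - ω/2 + 8/11).
Simple pole: residue = g(a) at a = -5/6, which is -270567/142324.

The residue is -270567/142324.


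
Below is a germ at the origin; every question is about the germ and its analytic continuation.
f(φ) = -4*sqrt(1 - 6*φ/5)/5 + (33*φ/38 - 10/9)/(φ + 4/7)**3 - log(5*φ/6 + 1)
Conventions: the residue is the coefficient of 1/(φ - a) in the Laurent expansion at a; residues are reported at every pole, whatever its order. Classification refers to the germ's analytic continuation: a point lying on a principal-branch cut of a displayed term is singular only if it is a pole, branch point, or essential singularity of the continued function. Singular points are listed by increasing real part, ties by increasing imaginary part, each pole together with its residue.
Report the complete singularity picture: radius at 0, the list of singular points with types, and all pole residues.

Denominator factor (φ + 4/7)^3: pole of order 3 at -4/7, modulus 4/7.
Branch term (-4/5)*sqrt(1 - φ/(5/6)): its argument vanishes at φ = 5/6, a square-root branch point, modulus 5/6.
Branch term (-1)*log(1 - φ/(-6/5)): its argument vanishes at φ = -6/5, a logarithmic branch point, modulus 6/5.
The radius of convergence is the smallest modulus among the singular points: 4/7.
The branch terms are analytic at -4/7 and contribute nothing to the residue; only the rational part matters.
At the order-3 pole -4/7 set g(φ) = (φ - (-4/7))^3*(rational part) = 33*φ/38 - 10/9.
Order-3 pole: residue = g''(a)/2; g''(-4/7) = 0, so the residue is 0.
List the singular points by increasing real part (a conjugate pair: the negative imaginary part first).

Radius of convergence at 0: 4/7.
At -6/5: a logarithmic branch point.
At -4/7: a pole of order 3; residue 0.
At 5/6: an algebraic (square-root) branch point.


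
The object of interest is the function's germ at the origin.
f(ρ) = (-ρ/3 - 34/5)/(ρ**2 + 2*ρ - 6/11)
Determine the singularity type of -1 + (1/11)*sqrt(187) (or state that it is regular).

The point is a pole of order 1.

The denominator factor ρ**2 + 2*ρ - 6/11 vanishes at -1 + (1/11)*sqrt(187) and appears to the power 1; the numerator there equals -97/15 - (1/33)*sqrt(187), nonzero, and no other factor vanishes.
Hence a pole whose order is the multiplicity, 1.


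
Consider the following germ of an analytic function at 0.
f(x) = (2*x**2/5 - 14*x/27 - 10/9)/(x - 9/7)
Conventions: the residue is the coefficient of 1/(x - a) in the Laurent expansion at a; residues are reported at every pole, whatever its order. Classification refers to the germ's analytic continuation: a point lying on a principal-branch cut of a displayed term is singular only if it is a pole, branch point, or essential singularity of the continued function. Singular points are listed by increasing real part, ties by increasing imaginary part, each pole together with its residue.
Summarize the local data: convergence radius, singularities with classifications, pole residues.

Radius of convergence at 0: 9/7.
At 9/7: a pole of order 1; residue -2462/2205.

Denominator factor (x - 9/7): pole of order 1 at 9/7, modulus 9/7.
The radius of convergence is the smallest modulus among the singular points: 9/7.
At the order-1 pole 9/7 set g(x) = (x - (9/7))*f(x) = 2*x**2/5 - 14*x/27 - 10/9.
Simple pole: residue = g(a) at a = 9/7, which is -2462/2205.


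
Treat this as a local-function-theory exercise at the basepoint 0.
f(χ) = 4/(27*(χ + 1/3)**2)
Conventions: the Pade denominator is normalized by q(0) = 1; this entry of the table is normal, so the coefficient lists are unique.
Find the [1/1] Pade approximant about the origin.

Taylor coefficients needed (expand at 0): a_0 = 4/3, a_1 = -8, a_2 = 36.
Write the denominator as Q(χ) = 1 + q1*χ. Requiring Q*f - P = O(χ^3) with deg P <= 1 kills the coefficients of χ^2..χ^2 in Q*f:
  χ^2: a_2 + q1*a_1 = 0, i.e. 36 + (-8)*q1 = 0.
Solving this linear system: q1 = 9/2.
The numerator is Q*f truncated at degree 1: P0 = a_0 = 4/3; P1 = a_1 + q1*a_0 = -2.

The Pade approximant has numerator coefficients [4/3, -2]; denominator coefficients [1, 9/2].


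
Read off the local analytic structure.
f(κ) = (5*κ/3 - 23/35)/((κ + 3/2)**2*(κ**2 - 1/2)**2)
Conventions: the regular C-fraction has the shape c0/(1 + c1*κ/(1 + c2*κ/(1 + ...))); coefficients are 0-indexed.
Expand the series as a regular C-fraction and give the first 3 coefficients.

The regular C-fraction coefficients are [-368/315, 89/23, -29797/18423].

Taylor coefficients (expand at 0): a_0 = -368/315, a_1 = 1424/315, a_2 = -28864/2835.
c0 = a_0 = -368/315. Peel one level at a time: if S = 1 + c*κ/S' with S'(0) = 1, then c is the κ-coefficient of S and S' = c*κ/(S - 1).
S_1 = c0/f = 1 + (89/23)*κ + (29797/4761)*κ^2 + ...; c1 = 89/23.
S_2 = c1*κ/(S_1 - 1) = 1 + (-29797/18423)*κ + ...; c2 = -29797/18423.


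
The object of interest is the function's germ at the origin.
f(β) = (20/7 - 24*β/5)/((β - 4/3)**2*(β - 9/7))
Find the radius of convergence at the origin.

Denominator factor (β - 9/7): pole of order 1 at 9/7, modulus 9/7.
Denominator factor (β - 4/3)^2: pole of order 2 at 4/3, modulus 4/3.
The radius of convergence is the smallest modulus among the singular points: 9/7.

The radius of convergence is 9/7.


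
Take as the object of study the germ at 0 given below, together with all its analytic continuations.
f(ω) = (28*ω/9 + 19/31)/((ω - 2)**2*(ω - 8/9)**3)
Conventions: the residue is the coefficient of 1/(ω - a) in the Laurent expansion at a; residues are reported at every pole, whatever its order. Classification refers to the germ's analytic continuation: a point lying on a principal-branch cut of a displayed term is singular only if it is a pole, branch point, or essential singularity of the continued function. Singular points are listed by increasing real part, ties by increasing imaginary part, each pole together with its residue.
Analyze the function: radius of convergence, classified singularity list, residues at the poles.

Denominator factor (ω - 2)^2: pole of order 2 at 2, modulus 2.
Denominator factor (ω - 8/9)^3: pole of order 3 at 8/9, modulus 8/9.
The radius of convergence is the smallest modulus among the singular points: 8/9.
At the order-3 pole 8/9 set g(ω) = (ω - (8/9))^3*f(ω) = (28*ω/9 + 19/31)/(ω - 2)**2.
Order-3 pole: residue = g''(a)/2; g''(8/9) = 3467529/155000, so the residue is 3467529/310000.
At the order-2 pole 2 set g(ω) = (ω - (2))^2*f(ω) = (28*ω/9 + 19/31)/(ω - 8/9)**3.
Order-2 pole: residue = g'(a); g'(2) = -3467529/310000, so the residue is -3467529/310000.
List the singular points by increasing real part (a conjugate pair: the negative imaginary part first).

Radius of convergence at 0: 8/9.
At 8/9: a pole of order 3; residue 3467529/310000.
At 2: a pole of order 2; residue -3467529/310000.


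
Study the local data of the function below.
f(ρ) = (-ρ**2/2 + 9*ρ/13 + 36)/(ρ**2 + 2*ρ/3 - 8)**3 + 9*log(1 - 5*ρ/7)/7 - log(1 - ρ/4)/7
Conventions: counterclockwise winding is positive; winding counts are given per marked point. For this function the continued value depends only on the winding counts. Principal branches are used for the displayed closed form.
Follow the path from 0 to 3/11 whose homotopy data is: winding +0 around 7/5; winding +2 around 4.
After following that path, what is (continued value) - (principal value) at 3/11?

Continued minus principal equals -(4/7)*pi*i.

The rational part is single-valued and drops out of the difference; each branch term changes only by its own monodromy.
(9/7)*log(1 - ρ/(7/5)): winding 0 around 7/5, so this term returns to its principal value, contribution 0.
(-1/7)*log(1 - ρ/(4)): each positive loop around 4 adds 2*pi*i to the log, so winding +2 contributes (-1/7)*(2)*2*pi*i = -(4/7)*pi*i.
Summing the contributions at ρ = 3/11 gives -(4/7)*pi*i.


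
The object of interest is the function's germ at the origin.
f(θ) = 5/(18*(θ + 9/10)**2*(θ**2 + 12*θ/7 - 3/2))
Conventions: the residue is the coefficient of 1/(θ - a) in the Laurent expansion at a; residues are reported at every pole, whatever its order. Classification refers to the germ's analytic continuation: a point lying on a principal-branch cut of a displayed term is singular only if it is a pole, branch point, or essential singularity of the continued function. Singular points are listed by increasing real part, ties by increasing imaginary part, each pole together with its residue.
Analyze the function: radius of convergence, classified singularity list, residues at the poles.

Denominator factor (θ + 9/10)^2: pole of order 2 at -9/10, modulus 9/10.
Denominator factor (θ**2 + 12*θ/7 - 3/2): discriminant 438/49, real irrational roots -6/7 + (1/14)*sqrt(438) and -6/7 - (1/14)*sqrt(438); poles of order 1, moduli -6/7 + (1/14)*sqrt(438) and 6/7 + (1/14)*sqrt(438).
The radius of convergence is the smallest modulus among the singular points: -6/7 + (1/14)*sqrt(438).
The factor θ**2 + 12*θ/7 - 3/2 splits as (θ - a)(θ - a') with a = -6/7 - (1/14)*sqrt(438), a' = -6/7 + (1/14)*sqrt(438). At the order-1 pole a set g(θ) = (θ - a)*f(θ) = [5/(18*(θ + 9/10)**2)] / (θ - a').
Simple pole: residue = g(a) at a = -6/7 - (1/14)*sqrt(438), which is -17500/7328907 - (3196375/1605030633)*sqrt(438).
At the order-2 pole -9/10 set g(θ) = (θ - (-9/10))^2*f(θ) = 5/(18*(θ**2 + 12*θ/7 - 3/2)).
Order-2 pole: residue = g'(a); g'(-9/10) = 35000/7328907, so the residue is 35000/7328907.
The factor θ**2 + 12*θ/7 - 3/2 splits as (θ - a)(θ - a') with a = -6/7 + (1/14)*sqrt(438), a' = -6/7 - (1/14)*sqrt(438). At the order-1 pole a set g(θ) = (θ - a)*f(θ) = [5/(18*(θ + 9/10)**2)] / (θ - a').
Simple pole: residue = g(a) at a = -6/7 + (1/14)*sqrt(438), which is -17500/7328907 + (3196375/1605030633)*sqrt(438).
List the singular points by increasing real part (a conjugate pair: the negative imaginary part first).

Radius of convergence at 0: -6/7 + (1/14)*sqrt(438).
At -6/7 - (1/14)*sqrt(438): a pole of order 1; residue -17500/7328907 - (3196375/1605030633)*sqrt(438).
At -9/10: a pole of order 2; residue 35000/7328907.
At -6/7 + (1/14)*sqrt(438): a pole of order 1; residue -17500/7328907 + (3196375/1605030633)*sqrt(438).


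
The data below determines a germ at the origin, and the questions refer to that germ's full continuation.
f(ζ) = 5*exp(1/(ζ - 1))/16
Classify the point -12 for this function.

There is no denominator, hence no pole anywhere.
The essential point of exp(1/(ζ - (1))) is 1, not -12.
So the germ continues analytically to -12.

The point is a regular point.


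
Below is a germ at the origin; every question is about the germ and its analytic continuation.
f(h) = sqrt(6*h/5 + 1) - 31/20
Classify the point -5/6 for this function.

The point is an algebraic (square-root) branch point.

The term (1)*sqrt(1 - h/(-5/6)) has argument 1 - -5/6/(-5/6) = 0 at -5/6: a square-root (algebraic, two-sheeted) branch point; the remaining terms are analytic or single-valued there.


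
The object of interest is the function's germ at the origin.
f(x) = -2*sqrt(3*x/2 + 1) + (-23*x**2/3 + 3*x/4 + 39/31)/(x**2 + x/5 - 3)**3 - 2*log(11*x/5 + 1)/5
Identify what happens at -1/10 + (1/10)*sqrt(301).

The denominator factor x**2 + x/5 - 3 vanishes at -1/10 + (1/10)*sqrt(301) and appears to the power 3; the numerator there equals -408647/18600 + (137/600)*sqrt(301), nonzero, and no other factor vanishes.
The branch terms are analytic at this point.
Hence a pole whose order is the multiplicity, 3.

The point is a pole of order 3.


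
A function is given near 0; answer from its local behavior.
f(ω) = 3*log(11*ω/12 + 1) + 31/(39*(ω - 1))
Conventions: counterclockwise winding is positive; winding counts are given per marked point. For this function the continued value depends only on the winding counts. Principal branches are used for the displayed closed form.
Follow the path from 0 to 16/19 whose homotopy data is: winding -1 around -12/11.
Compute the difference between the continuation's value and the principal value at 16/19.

Continued minus principal equals -(6)*pi*i.

The rational part is single-valued and drops out of the difference; each branch term changes only by its own monodromy.
(3)*log(1 - ω/(-12/11)): each positive loop around -12/11 adds 2*pi*i to the log, so winding -1 contributes (3)*(-1)*2*pi*i = -(6)*pi*i.
Summing the contributions at ω = 16/19 gives -(6)*pi*i.


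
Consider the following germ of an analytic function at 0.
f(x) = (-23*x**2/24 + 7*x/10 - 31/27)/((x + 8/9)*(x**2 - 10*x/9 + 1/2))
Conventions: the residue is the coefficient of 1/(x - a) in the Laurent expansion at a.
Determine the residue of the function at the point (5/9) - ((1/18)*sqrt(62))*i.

The factor x**2 - 10*x/9 + 1/2 splits as (x - a)(x - a') with a = (5/9) - ((1/18)*sqrt(62))*i, a' = (5/9) + ((1/18)*sqrt(62))*i. At the order-1 pole a set g(x) = (x - a)*f(x) = [(-23*x**2/24 + 7*x/10 - 31/27)/(x + 8/9)] / (x - a').
Simple pole: residue = g(a) at a = (5/9) - ((1/18)*sqrt(62))*i, which is (6701/88560) - ((232499/2745360)*sqrt(62))*i.

The residue is (6701/88560) - ((232499/2745360)*sqrt(62))*i.


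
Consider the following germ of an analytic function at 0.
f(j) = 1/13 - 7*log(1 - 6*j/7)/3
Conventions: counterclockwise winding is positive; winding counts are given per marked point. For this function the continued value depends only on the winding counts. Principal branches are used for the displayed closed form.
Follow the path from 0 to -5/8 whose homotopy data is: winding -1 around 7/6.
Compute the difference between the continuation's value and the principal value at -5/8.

Continued minus principal equals (14/3)*pi*i.

The rational part is single-valued and drops out of the difference; each branch term changes only by its own monodromy.
(-7/3)*log(1 - j/(7/6)): each positive loop around 7/6 adds 2*pi*i to the log, so winding -1 contributes (-7/3)*(-1)*2*pi*i = (14/3)*pi*i.
Summing the contributions at j = -5/8 gives (14/3)*pi*i.


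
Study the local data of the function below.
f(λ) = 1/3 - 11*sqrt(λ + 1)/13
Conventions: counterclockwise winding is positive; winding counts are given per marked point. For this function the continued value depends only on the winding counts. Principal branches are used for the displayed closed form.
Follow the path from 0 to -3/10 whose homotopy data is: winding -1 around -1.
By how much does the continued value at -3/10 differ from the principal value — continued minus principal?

Continued minus principal equals (11/65)*sqrt(70).

The rational part is single-valued and drops out of the difference; each branch term changes only by its own monodromy.
(-11/13)*sqrt(1 - λ/(-1)): winding -1 is odd, the square root flips sign, contributing -2*(-11/13)*sqrt(1 - (-3/10)/(-1)) = -2*(-11/13)*sqrt(7/10) = (11/65)*sqrt(70).
Summing the contributions at λ = -3/10 gives (11/65)*sqrt(70).


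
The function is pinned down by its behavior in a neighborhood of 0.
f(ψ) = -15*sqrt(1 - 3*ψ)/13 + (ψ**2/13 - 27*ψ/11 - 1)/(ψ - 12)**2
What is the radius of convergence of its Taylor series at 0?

Denominator factor (ψ - 12)^2: pole of order 2 at 12, modulus 12.
Branch term (-15/13)*sqrt(1 - ψ/(1/3)): its argument vanishes at ψ = 1/3, a square-root branch point, modulus 1/3.
The radius of convergence is the smallest modulus among the singular points: 1/3.

The radius of convergence is 1/3.


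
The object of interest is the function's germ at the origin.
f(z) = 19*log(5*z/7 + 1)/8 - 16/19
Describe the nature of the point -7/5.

The term (19/8)*log(1 - z/(-7/5)) has argument 1 - -7/5/(-7/5) = 0 at -7/5: a logarithmic (infinitely-sheeted) branch point; the remaining terms are analytic or single-valued there.

The point is a logarithmic branch point.


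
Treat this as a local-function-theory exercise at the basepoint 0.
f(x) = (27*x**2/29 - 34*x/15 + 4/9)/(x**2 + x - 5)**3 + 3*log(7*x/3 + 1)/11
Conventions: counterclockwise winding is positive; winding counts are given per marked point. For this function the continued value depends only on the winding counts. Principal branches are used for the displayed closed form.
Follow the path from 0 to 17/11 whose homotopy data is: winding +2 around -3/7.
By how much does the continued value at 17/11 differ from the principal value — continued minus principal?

Continued minus principal equals (12/11)*pi*i.

The rational part is single-valued and drops out of the difference; each branch term changes only by its own monodromy.
(3/11)*log(1 - x/(-3/7)): each positive loop around -3/7 adds 2*pi*i to the log, so winding +2 contributes (3/11)*(2)*2*pi*i = (12/11)*pi*i.
Summing the contributions at x = 17/11 gives (12/11)*pi*i.
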